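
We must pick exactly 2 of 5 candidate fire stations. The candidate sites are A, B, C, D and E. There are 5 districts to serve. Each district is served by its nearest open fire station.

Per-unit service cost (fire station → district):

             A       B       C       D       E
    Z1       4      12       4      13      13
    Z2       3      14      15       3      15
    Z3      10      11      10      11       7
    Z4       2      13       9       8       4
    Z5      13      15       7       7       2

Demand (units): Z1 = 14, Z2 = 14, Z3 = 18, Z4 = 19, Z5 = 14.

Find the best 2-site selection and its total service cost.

Choose A and E; total service cost 290.

With exactly 2 open, each district uses its cheapest among the chosen.
{A, E}: Z1→A 4·14=56, Z2→A 3·14=42, Z3→E 7·18=126, Z4→A 2·19=38, Z5→E 2·14=28. Service cost 290.
{A, C}: service cost 414
{A, D}: service cost 414
Among all 10 size-2 choices, {A, E} is lowest.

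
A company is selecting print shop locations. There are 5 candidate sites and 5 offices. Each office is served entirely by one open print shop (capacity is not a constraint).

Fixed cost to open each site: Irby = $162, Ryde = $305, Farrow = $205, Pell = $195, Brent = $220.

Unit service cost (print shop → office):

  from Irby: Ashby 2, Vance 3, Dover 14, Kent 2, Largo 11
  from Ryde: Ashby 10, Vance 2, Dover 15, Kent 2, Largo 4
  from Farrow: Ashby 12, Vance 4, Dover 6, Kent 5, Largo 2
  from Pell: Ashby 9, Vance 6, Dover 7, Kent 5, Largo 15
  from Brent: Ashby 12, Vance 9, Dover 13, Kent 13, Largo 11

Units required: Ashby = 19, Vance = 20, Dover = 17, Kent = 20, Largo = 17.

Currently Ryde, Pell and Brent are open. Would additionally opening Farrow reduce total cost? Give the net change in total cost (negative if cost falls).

Current service cost with {Ryde, Pell, Brent}: 438.
Adding Farrow: each office re-picks its cheapest; new service cost 387, saving 51.
Extra fixed cost: 205. Net change = 205 − 51 = 154.
(Totals: 1158 → 1312.)

No — net change +154 (cost rises by 154).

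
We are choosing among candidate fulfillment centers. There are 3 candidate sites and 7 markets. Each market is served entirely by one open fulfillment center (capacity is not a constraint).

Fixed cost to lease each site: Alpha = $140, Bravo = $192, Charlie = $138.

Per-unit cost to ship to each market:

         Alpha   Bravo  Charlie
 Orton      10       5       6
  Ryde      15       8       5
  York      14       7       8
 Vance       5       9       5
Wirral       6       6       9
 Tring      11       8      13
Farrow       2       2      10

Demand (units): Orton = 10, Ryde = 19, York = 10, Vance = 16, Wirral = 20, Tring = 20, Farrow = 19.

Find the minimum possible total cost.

Minimum total cost: 926

For any fixed open set, each market goes to its cheapest open site; total = fixed + service.
{Bravo}: Orton→Bravo 5·10=50, Ryde→Bravo 8·19=152, York→Bravo 7·10=70, Vance→Bravo 9·16=144, Wirral→Bravo 6·20=120, Tring→Bravo 8·20=160, Farrow→Bravo 2·19=38. Service 734; fixed 192; total 926.
{Bravo, Charlie}: service 613 + fixed 330 = 943
{Alpha, Charlie}: service 693 + fixed 278 = 971
{Alpha, Bravo, Charlie}: Orton→Bravo 5·10=50, Ryde→Charlie 5·19=95, York→Bravo 7·10=70, Vance→Alpha 5·16=80, Wirral→Alpha 6·20=120, Tring→Bravo 8·20=160, Farrow→Alpha 2·19=38. Service 613; fixed 470; total 1083.
No other subset beats 926.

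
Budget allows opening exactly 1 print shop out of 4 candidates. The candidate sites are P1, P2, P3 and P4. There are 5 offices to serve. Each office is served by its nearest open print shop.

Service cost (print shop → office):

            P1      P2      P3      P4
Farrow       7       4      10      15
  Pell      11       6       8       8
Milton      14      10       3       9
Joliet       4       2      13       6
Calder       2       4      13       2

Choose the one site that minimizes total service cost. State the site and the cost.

With exactly 1 open, each office uses its cheapest among the chosen.
{P2}: Farrow→P2 4, Pell→P2 6, Milton→P2 10, Joliet→P2 2, Calder→P2 4. Service cost 26.
{P1}: service cost 38
{P4}: service cost 40
Among all 4 size-1 choices, {P2} is lowest.

Choose P2 only; total service cost 26.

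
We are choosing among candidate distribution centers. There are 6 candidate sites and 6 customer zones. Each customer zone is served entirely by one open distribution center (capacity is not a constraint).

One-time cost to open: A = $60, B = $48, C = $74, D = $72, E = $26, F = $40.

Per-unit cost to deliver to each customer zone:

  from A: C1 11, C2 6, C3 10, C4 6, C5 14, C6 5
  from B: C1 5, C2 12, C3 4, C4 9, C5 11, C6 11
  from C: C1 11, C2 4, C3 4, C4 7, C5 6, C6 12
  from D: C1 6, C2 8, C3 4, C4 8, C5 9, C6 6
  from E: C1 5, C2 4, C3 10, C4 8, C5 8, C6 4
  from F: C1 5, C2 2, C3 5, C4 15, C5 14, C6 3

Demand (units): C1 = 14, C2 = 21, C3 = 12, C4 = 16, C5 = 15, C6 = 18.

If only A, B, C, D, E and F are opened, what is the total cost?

Each customer zone is assigned to its cheapest site among the open ones.
{A, B, C, D, E, F}: C1→B 5·14=70, C2→F 2·21=42, C3→B 4·12=48, C4→A 6·16=96, C5→C 6·15=90, C6→F 3·18=54. Service 400; fixed 320; total 720.

Total cost: 720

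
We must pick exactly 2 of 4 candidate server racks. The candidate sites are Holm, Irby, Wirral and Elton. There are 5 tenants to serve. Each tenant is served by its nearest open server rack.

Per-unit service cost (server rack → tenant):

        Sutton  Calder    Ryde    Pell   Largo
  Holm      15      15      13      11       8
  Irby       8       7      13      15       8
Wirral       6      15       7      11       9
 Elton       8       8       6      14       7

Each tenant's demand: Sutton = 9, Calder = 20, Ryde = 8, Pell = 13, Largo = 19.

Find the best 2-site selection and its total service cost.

With exactly 2 open, each tenant uses its cheapest among the chosen.
{Wirral, Elton}: Sutton→Wirral 6·9=54, Calder→Elton 8·20=160, Ryde→Elton 6·8=48, Pell→Wirral 11·13=143, Largo→Elton 7·19=133. Service cost 538.
{Irby, Wirral}: service cost 545
{Holm, Elton}: service cost 556
Among all 6 size-2 choices, {Wirral, Elton} is lowest.

Choose Wirral and Elton; total service cost 538.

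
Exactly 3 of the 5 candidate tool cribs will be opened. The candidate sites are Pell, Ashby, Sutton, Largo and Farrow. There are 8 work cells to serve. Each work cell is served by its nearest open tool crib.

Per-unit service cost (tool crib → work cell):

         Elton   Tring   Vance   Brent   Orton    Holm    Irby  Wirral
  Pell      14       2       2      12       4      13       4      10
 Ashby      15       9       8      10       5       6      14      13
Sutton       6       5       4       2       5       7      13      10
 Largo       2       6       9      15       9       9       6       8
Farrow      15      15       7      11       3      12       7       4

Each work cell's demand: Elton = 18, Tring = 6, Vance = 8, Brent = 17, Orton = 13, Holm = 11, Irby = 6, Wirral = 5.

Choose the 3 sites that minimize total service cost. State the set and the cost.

With exactly 3 open, each work cell uses its cheapest among the chosen.
{Pell, Sutton, Largo}: Elton→Largo 2·18=36, Tring→Pell 2·6=12, Vance→Pell 2·8=16, Brent→Sutton 2·17=34, Orton→Pell 4·13=52, Holm→Sutton 7·11=77, Irby→Pell 4·6=24, Wirral→Largo 8·5=40. Service cost 291.
{Sutton, Largo, Farrow}: service cost 304
{Pell, Sutton, Farrow}: service cost 330
Among all 10 size-3 choices, {Pell, Sutton, Largo} is lowest.

Choose Pell, Sutton and Largo; total service cost 291.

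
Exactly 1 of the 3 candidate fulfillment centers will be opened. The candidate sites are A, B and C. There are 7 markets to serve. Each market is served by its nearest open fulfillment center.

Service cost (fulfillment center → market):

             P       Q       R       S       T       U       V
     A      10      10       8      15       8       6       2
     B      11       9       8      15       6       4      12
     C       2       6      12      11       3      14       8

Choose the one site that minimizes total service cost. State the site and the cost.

With exactly 1 open, each market uses its cheapest among the chosen.
{C}: P→C 2, Q→C 6, R→C 12, S→C 11, T→C 3, U→C 14, V→C 8. Service cost 56.
{A}: service cost 59
{B}: service cost 65
Among all 3 size-1 choices, {C} is lowest.

Choose C only; total service cost 56.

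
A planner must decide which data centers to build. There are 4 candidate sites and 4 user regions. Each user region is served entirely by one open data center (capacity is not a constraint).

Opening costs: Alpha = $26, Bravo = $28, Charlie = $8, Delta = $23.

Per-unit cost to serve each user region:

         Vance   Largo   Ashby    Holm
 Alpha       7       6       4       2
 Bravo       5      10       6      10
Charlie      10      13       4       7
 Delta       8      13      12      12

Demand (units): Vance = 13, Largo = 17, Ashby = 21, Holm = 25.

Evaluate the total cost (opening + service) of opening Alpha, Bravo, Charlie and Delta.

Each user region is assigned to its cheapest site among the open ones.
{Alpha, Bravo, Charlie, Delta}: Vance→Bravo 5·13=65, Largo→Alpha 6·17=102, Ashby→Alpha 4·21=84, Holm→Alpha 2·25=50. Service 301; fixed 85; total 386.

Total cost: 386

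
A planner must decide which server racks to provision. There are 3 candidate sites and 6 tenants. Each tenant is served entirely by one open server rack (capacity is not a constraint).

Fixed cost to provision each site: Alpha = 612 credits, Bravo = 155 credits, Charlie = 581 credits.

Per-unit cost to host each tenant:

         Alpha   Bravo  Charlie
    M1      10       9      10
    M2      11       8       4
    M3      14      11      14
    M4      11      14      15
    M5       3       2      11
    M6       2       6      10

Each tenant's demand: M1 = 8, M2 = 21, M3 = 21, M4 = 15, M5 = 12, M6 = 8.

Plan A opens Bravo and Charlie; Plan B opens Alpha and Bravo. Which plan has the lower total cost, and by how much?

Plan A: {Bravo, Charlie}: M1→Bravo 9·8=72, M2→Charlie 4·21=84, M3→Bravo 11·21=231, M4→Bravo 14·15=210, M5→Bravo 2·12=24, M6→Bravo 6·8=48. Service 669; fixed 736; total 1405.
Plan B: {Alpha, Bravo}: M1→Bravo 9·8=72, M2→Bravo 8·21=168, M3→Bravo 11·21=231, M4→Alpha 11·15=165, M5→Bravo 2·12=24, M6→Alpha 2·8=16. Service 676; fixed 767; total 1443.
Difference: |1405 − 1443| = 38.

Plan A is cheaper by 38.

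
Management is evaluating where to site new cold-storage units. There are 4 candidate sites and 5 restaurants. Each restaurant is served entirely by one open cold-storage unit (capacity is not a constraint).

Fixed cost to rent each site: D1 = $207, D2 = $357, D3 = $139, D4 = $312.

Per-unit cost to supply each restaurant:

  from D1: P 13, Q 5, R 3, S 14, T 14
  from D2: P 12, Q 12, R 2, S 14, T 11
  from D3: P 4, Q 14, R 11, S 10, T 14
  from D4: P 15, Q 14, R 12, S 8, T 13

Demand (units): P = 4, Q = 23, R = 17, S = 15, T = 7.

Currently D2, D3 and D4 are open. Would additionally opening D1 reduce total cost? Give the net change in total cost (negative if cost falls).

No — net change +46 (cost rises by 46).

Current service cost with {D2, D3, D4}: 523.
Adding D1: each restaurant re-picks its cheapest; new service cost 362, saving 161.
Extra fixed cost: 207. Net change = 207 − 161 = 46.
(Totals: 1331 → 1377.)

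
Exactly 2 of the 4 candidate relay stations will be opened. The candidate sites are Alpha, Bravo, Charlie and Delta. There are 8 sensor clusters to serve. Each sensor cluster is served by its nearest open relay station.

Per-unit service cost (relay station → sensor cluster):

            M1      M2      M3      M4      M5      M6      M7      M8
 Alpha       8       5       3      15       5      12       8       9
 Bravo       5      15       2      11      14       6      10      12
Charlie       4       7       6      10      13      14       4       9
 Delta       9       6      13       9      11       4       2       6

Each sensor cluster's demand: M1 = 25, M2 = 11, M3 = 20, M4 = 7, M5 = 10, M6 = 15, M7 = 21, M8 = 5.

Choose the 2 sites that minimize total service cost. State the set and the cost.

Choose Bravo and Delta; total service cost 536.

With exactly 2 open, each sensor cluster uses its cheapest among the chosen.
{Bravo, Delta}: M1→Bravo 5·25=125, M2→Delta 6·11=66, M3→Bravo 2·20=40, M4→Delta 9·7=63, M5→Delta 11·10=110, M6→Delta 4·15=60, M7→Delta 2·21=42, M8→Delta 6·5=30. Service cost 536.
{Alpha, Delta}: service cost 560
{Charlie, Delta}: service cost 591
Among all 6 size-2 choices, {Bravo, Delta} is lowest.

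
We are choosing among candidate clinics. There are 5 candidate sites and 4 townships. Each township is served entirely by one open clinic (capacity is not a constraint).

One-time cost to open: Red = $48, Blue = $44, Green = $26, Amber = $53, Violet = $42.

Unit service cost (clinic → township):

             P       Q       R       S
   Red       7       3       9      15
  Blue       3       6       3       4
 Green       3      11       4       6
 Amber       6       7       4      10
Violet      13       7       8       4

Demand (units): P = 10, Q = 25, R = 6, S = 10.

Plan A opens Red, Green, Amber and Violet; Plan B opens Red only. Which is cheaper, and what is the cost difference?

Plan A: {Red, Green, Amber, Violet}: P→Green 3·10=30, Q→Red 3·25=75, R→Green 4·6=24, S→Violet 4·10=40. Service 169; fixed 169; total 338.
Plan B: {Red}: P→Red 7·10=70, Q→Red 3·25=75, R→Red 9·6=54, S→Red 15·10=150. Service 349; fixed 48; total 397.
Difference: |338 − 397| = 59.

Plan A is cheaper by 59.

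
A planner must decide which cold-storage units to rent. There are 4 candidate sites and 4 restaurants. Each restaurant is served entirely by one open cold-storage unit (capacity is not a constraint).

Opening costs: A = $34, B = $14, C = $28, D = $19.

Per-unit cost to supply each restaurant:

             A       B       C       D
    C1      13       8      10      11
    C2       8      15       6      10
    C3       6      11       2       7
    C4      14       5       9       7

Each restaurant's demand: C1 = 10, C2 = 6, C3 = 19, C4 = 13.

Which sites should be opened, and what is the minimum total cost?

Open B and C; minimum total cost 261.

For any fixed open set, each restaurant goes to its cheapest open site; total = fixed + service.
{B, C}: C1→B 8·10=80, C2→C 6·6=36, C3→C 2·19=38, C4→B 5·13=65. Service 219; fixed 42; total 261.
{B, C, D}: service 219 + fixed 61 = 280
{A, B, C}: C1→B 8·10=80, C2→C 6·6=36, C3→C 2·19=38, C4→B 5·13=65. Service 219; fixed 76; total 295.
{A, B, C, D}: service 219 + fixed 95 = 314
No other subset beats 261.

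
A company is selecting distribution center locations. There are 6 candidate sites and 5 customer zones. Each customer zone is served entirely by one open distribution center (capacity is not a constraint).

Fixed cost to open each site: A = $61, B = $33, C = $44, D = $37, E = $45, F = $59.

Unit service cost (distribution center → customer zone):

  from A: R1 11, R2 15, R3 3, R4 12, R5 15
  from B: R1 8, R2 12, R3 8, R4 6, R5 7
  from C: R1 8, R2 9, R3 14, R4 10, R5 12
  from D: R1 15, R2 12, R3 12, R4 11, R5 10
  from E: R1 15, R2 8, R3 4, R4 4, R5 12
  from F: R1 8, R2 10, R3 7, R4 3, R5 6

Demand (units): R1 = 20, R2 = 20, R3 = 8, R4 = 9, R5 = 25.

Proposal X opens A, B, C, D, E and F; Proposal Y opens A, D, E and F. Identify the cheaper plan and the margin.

Proposal X: {A, B, C, D, E, F}: R1→B 8·20=160, R2→E 8·20=160, R3→A 3·8=24, R4→F 3·9=27, R5→F 6·25=150. Service 521; fixed 279; total 800.
Proposal Y: {A, D, E, F}: R1→F 8·20=160, R2→E 8·20=160, R3→A 3·8=24, R4→F 3·9=27, R5→F 6·25=150. Service 521; fixed 202; total 723.
Difference: |800 − 723| = 77.

Proposal Y is cheaper by 77.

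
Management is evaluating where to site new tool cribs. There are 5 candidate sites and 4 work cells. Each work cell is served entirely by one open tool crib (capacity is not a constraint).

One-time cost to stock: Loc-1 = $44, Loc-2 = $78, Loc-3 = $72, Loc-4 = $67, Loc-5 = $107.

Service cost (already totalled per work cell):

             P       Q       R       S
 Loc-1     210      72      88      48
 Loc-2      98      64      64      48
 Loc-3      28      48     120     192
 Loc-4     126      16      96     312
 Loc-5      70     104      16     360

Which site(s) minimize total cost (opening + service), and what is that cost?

Open Loc-1 and Loc-3; minimum total cost 328.

For any fixed open set, each work cell goes to its cheapest open site; total = fixed + service.
{Loc-1, Loc-3}: P→Loc-3 28, Q→Loc-3 48, R→Loc-1 88, S→Loc-1 48. Service 212; fixed 116; total 328.
{Loc-2, Loc-3}: P→Loc-3 28, Q→Loc-3 48, R→Loc-2 64, S→Loc-2 48. Service 188; fixed 150; total 338.
{Loc-2}: service 274 + fixed 78 = 352
{Loc-1, Loc-2, Loc-3, Loc-4, Loc-5}: service 108 + fixed 368 = 476
No other subset beats 328.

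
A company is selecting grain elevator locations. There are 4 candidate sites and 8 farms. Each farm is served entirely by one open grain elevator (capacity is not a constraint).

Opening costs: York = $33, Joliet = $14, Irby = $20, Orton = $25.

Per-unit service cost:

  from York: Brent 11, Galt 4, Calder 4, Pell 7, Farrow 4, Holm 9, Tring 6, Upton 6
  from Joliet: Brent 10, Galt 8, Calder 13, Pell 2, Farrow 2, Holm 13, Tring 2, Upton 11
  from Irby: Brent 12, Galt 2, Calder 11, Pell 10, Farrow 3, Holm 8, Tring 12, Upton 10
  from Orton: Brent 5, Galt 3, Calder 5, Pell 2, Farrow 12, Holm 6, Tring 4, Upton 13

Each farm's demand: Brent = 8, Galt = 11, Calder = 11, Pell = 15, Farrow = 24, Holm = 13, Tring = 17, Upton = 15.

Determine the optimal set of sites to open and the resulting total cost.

For any fixed open set, each farm goes to its cheapest open site; total = fixed + service.
{York, Joliet, Orton}: Brent→Orton 5·8=40, Galt→Orton 3·11=33, Calder→York 4·11=44, Pell→Joliet 2·15=30, Farrow→Joliet 2·24=48, Holm→Orton 6·13=78, Tring→Joliet 2·17=34, Upton→York 6·15=90. Service 397; fixed 72; total 469.
{York, Joliet, Irby, Orton}: Brent→Orton 5·8=40, Galt→Irby 2·11=22, Calder→York 4·11=44, Pell→Joliet 2·15=30, Farrow→Joliet 2·24=48, Holm→Orton 6·13=78, Tring→Joliet 2·17=34, Upton→York 6·15=90. Service 386; fixed 92; total 478.
{Joliet, Irby, Orton}: service 457 + fixed 59 = 516
{Joliet}: Brent→Joliet 10·8=80, Galt→Joliet 8·11=88, Calder→Joliet 13·11=143, Pell→Joliet 2·15=30, Farrow→Joliet 2·24=48, Holm→Joliet 13·13=169, Tring→Joliet 2·17=34, Upton→Joliet 11·15=165. Service 757; fixed 14; total 771.
No other subset beats 469.

Open York, Joliet and Orton; minimum total cost 469.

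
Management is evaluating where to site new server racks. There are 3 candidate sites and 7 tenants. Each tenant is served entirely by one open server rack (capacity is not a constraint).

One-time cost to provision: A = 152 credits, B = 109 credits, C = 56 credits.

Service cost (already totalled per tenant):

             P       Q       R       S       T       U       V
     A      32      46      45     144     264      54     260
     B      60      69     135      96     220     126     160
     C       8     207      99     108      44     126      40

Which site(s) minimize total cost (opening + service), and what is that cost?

Open A and C; minimum total cost 553.

For any fixed open set, each tenant goes to its cheapest open site; total = fixed + service.
{A, C}: P→C 8, Q→A 46, R→A 45, S→C 108, T→C 44, U→A 54, V→C 40. Service 345; fixed 208; total 553.
{B, C}: service 482 + fixed 165 = 647
{A, B, C}: service 333 + fixed 317 = 650
{C}: service 632 + fixed 56 = 688
No other subset beats 553.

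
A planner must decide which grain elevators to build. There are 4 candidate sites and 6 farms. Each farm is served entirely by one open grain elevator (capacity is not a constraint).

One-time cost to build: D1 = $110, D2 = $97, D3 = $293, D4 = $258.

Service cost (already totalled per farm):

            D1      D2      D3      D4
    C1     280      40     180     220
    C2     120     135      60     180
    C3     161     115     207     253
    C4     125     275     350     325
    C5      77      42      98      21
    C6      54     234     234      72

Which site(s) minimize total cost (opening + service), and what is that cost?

Open D1 and D2; minimum total cost 703.

For any fixed open set, each farm goes to its cheapest open site; total = fixed + service.
{D1, D2}: C1→D2 40, C2→D1 120, C3→D2 115, C4→D1 125, C5→D2 42, C6→D1 54. Service 496; fixed 207; total 703.
{D1}: service 817 + fixed 110 = 927
{D1, D2, D3}: service 436 + fixed 500 = 936
{D1, D2, D3, D4}: C1→D2 40, C2→D3 60, C3→D2 115, C4→D1 125, C5→D4 21, C6→D1 54. Service 415; fixed 758; total 1173.
No other subset beats 703.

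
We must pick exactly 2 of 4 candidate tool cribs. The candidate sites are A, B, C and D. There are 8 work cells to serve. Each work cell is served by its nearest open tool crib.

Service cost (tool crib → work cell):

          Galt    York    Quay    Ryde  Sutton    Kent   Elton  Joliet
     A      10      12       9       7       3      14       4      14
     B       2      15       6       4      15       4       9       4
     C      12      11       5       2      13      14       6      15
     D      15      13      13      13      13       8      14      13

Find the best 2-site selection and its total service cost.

Choose A and B; total service cost 39.

With exactly 2 open, each work cell uses its cheapest among the chosen.
{A, B}: Galt→B 2, York→A 12, Quay→B 6, Ryde→B 4, Sutton→A 3, Kent→B 4, Elton→A 4, Joliet→B 4. Service cost 39.
{B, C}: service cost 47
{B, D}: service cost 55
Among all 6 size-2 choices, {A, B} is lowest.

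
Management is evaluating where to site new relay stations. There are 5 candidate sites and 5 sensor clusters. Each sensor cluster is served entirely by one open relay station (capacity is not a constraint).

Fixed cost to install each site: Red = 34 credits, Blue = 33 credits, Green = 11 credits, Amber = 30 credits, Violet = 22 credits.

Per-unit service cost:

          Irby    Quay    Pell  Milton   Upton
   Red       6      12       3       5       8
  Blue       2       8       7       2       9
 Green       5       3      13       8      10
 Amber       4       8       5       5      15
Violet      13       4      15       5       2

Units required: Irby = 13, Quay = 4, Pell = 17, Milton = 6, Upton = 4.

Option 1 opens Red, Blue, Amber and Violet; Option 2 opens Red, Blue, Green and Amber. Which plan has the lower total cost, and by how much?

Option 1: {Red, Blue, Amber, Violet}: Irby→Blue 2·13=26, Quay→Violet 4·4=16, Pell→Red 3·17=51, Milton→Blue 2·6=12, Upton→Violet 2·4=8. Service 113; fixed 119; total 232.
Option 2: {Red, Blue, Green, Amber}: Irby→Blue 2·13=26, Quay→Green 3·4=12, Pell→Red 3·17=51, Milton→Blue 2·6=12, Upton→Red 8·4=32. Service 133; fixed 108; total 241.
Difference: |232 − 241| = 9.

Option 1 is cheaper by 9.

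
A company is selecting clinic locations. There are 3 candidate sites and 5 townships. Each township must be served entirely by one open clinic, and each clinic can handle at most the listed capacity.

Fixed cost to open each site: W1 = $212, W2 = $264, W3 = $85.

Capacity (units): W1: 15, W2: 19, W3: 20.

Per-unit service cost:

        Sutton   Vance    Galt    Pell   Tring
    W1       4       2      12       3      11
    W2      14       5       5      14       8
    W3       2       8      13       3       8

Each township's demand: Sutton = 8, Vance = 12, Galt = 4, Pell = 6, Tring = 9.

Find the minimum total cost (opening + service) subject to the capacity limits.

Open {W2, W3}: Sutton→W3 2·8=16, Vance→W3 8·12=96, Galt→W2 5·4=20, Pell→W2 14·6=84, Tring→W2 8·9=72.
Loads: W2 carries 19/19, W3 carries 20/20. Service 288; fixed 349; total 637.
Next best feasible plan costs 711.

Minimum total cost: 637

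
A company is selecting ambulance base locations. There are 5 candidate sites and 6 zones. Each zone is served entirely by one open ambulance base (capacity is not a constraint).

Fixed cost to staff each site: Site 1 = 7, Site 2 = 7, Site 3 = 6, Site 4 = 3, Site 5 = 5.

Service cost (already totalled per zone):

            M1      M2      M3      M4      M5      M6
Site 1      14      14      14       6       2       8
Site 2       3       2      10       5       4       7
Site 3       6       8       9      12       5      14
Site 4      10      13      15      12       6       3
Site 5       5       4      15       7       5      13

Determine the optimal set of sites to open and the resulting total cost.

For any fixed open set, each zone goes to its cheapest open site; total = fixed + service.
{Site 2, Site 4}: M1→Site 2 3, M2→Site 2 2, M3→Site 2 10, M4→Site 2 5, M5→Site 2 4, M6→Site 4 3. Service 27; fixed 10; total 37.
{Site 2}: service 31 + fixed 7 = 38
{Site 1, Site 2, Site 4}: service 25 + fixed 17 = 42
{Site 1, Site 2, Site 3, Site 4, Site 5}: M1→Site 2 3, M2→Site 2 2, M3→Site 3 9, M4→Site 2 5, M5→Site 1 2, M6→Site 4 3. Service 24; fixed 28; total 52.
No other subset beats 37.

Open Site 2 and Site 4; minimum total cost 37.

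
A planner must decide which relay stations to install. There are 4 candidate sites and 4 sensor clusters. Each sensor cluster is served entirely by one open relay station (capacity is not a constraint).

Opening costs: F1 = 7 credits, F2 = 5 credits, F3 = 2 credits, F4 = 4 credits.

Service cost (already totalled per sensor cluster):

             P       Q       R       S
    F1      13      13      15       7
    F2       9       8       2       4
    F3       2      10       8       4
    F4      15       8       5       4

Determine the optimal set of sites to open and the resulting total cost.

For any fixed open set, each sensor cluster goes to its cheapest open site; total = fixed + service.
{F2, F3}: P→F3 2, Q→F2 8, R→F2 2, S→F2 4. Service 16; fixed 7; total 23.
{F3, F4}: P→F3 2, Q→F4 8, R→F4 5, S→F3 4. Service 19; fixed 6; total 25.
{F3}: service 24 + fixed 2 = 26
{F1, F2, F3, F4}: P→F3 2, Q→F2 8, R→F2 2, S→F2 4. Service 16; fixed 18; total 34.
No other subset beats 23.

Open F2 and F3; minimum total cost 23.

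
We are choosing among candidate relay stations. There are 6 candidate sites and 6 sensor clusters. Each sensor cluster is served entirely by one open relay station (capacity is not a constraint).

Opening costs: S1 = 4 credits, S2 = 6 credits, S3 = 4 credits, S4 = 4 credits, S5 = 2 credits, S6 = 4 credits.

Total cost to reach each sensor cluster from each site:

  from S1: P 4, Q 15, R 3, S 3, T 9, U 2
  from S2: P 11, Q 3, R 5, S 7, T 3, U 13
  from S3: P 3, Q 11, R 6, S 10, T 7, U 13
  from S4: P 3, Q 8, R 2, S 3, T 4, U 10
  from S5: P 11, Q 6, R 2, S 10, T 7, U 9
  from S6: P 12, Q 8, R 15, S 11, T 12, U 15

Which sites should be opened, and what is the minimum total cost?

For any fixed open set, each sensor cluster goes to its cheapest open site; total = fixed + service.
{S1, S2}: P→S1 4, Q→S2 3, R→S1 3, S→S1 3, T→S2 3, U→S1 2. Service 18; fixed 10; total 28.
{S1, S2, S5}: P→S1 4, Q→S2 3, R→S5 2, S→S1 3, T→S2 3, U→S1 2. Service 17; fixed 12; total 29.
{S1, S2, S4}: service 16 + fixed 14 = 30
{S1, S2, S3, S4, S5, S6}: P→S3 3, Q→S2 3, R→S4 2, S→S1 3, T→S2 3, U→S1 2. Service 16; fixed 24; total 40.
No other subset beats 28.

Open S1 and S2; minimum total cost 28.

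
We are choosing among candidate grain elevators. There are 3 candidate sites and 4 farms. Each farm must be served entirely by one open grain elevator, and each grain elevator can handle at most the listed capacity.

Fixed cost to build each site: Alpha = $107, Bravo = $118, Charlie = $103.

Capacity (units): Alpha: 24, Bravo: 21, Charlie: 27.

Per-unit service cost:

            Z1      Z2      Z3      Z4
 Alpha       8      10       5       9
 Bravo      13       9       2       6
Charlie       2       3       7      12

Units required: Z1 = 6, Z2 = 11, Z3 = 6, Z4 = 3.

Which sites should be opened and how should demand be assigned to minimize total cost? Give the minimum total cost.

Open {Charlie}: Z1→Charlie 2·6=12, Z2→Charlie 3·11=33, Z3→Charlie 7·6=42, Z4→Charlie 12·3=36.
Loads: Charlie carries 26/27. Service 123; fixed 103; total 226.
Next best feasible plan costs 296.

Minimum total cost: 226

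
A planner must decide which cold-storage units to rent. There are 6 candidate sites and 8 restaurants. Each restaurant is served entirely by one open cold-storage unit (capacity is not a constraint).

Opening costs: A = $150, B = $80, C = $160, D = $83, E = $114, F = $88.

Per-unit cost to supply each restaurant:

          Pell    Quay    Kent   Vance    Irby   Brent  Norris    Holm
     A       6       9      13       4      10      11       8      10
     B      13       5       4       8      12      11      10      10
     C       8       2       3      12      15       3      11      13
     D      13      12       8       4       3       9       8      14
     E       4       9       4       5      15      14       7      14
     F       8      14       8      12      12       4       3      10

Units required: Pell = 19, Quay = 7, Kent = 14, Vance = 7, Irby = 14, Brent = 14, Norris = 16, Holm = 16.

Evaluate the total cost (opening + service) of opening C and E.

Total cost: 1013

Each restaurant is assigned to its cheapest site among the open ones.
{C, E}: Pell→E 4·19=76, Quay→C 2·7=14, Kent→C 3·14=42, Vance→E 5·7=35, Irby→C 15·14=210, Brent→C 3·14=42, Norris→E 7·16=112, Holm→C 13·16=208. Service 739; fixed 274; total 1013.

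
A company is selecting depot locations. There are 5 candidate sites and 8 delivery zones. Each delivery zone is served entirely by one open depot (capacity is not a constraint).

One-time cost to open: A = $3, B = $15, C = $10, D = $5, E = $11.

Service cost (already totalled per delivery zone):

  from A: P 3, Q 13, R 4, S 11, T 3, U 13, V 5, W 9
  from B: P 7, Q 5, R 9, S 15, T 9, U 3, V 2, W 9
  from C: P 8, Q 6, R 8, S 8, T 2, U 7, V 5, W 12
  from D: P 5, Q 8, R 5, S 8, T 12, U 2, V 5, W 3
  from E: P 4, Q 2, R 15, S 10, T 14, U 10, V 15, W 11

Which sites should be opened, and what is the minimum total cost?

For any fixed open set, each delivery zone goes to its cheapest open site; total = fixed + service.
{A, D}: P→A 3, Q→D 8, R→A 4, S→D 8, T→A 3, U→D 2, V→A 5, W→D 3. Service 36; fixed 8; total 44.
{A, D, E}: service 30 + fixed 19 = 49
{A, C, D}: service 33 + fixed 18 = 51
{A, B, C, D, E}: service 26 + fixed 44 = 70
No other subset beats 44.

Open A and D; minimum total cost 44.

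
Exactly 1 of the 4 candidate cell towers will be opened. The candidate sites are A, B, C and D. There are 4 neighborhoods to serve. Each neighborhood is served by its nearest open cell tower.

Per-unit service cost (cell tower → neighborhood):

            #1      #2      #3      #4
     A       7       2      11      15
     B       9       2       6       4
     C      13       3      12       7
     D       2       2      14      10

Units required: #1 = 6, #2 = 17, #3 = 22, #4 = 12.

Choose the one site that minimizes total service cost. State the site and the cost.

Choose B only; total service cost 268.

With exactly 1 open, each neighborhood uses its cheapest among the chosen.
{B}: #1→B 9·6=54, #2→B 2·17=34, #3→B 6·22=132, #4→B 4·12=48. Service cost 268.
{D}: service cost 474
{C}: service cost 477
Among all 4 size-1 choices, {B} is lowest.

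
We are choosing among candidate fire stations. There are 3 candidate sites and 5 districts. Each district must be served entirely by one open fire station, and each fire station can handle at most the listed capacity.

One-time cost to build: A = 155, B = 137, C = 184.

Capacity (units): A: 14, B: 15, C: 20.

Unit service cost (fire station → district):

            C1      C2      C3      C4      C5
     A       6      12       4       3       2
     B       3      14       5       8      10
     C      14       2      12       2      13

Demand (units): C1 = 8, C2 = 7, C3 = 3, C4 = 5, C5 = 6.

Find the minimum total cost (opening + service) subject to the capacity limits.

Open {A, B}: C1→B 3·8=24, C2→B 14·7=98, C3→A 4·3=12, C4→A 3·5=15, C5→A 2·6=12.
Loads: A carries 14/14, B carries 15/15. Service 161; fixed 292; total 453.
Next best feasible plan costs 459.

Minimum total cost: 453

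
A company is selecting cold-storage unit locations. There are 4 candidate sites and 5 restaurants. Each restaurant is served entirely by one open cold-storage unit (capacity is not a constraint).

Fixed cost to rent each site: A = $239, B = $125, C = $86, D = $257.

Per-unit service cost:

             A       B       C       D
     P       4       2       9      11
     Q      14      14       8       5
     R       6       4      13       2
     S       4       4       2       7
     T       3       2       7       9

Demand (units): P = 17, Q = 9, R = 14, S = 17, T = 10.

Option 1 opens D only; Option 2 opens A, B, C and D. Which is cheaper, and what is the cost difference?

Option 1 is cheaper by 142.

Option 1: {D}: P→D 11·17=187, Q→D 5·9=45, R→D 2·14=28, S→D 7·17=119, T→D 9·10=90. Service 469; fixed 257; total 726.
Option 2: {A, B, C, D}: P→B 2·17=34, Q→D 5·9=45, R→D 2·14=28, S→C 2·17=34, T→B 2·10=20. Service 161; fixed 707; total 868.
Difference: |726 − 868| = 142.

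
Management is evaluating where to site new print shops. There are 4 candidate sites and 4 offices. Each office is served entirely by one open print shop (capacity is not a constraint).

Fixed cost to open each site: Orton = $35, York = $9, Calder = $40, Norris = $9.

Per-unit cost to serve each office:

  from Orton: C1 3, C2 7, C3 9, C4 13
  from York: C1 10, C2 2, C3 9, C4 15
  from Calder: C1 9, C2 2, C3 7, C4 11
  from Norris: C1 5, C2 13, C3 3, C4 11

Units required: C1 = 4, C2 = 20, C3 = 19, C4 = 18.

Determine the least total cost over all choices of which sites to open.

For any fixed open set, each office goes to its cheapest open site; total = fixed + service.
{York, Norris}: C1→Norris 5·4=20, C2→York 2·20=40, C3→Norris 3·19=57, C4→Norris 11·18=198. Service 315; fixed 18; total 333.
{Orton, York, Norris}: service 307 + fixed 53 = 360
{Calder, Norris}: C1→Norris 5·4=20, C2→Calder 2·20=40, C3→Norris 3·19=57, C4→Calder 11·18=198. Service 315; fixed 49; total 364.
{Orton, York, Calder, Norris}: service 307 + fixed 93 = 400
(All 15 nonempty subsets were checked; York and Norris is lowest.)

Minimum total cost: 333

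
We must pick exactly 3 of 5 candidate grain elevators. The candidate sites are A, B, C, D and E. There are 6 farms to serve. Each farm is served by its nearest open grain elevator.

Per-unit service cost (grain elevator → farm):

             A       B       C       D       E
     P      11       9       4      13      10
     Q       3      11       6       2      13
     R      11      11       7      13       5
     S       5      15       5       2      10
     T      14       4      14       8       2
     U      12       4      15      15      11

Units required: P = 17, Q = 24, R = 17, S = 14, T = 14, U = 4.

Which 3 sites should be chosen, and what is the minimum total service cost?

Choose C, D and E; total service cost 301.

With exactly 3 open, each farm uses its cheapest among the chosen.
{C, D, E}: P→C 4·17=68, Q→D 2·24=48, R→E 5·17=85, S→D 2·14=28, T→E 2·14=28, U→E 11·4=44. Service cost 301.
{B, C, D}: service cost 335
{B, D, E}: service cost 358
Among all 10 size-3 choices, {C, D, E} is lowest.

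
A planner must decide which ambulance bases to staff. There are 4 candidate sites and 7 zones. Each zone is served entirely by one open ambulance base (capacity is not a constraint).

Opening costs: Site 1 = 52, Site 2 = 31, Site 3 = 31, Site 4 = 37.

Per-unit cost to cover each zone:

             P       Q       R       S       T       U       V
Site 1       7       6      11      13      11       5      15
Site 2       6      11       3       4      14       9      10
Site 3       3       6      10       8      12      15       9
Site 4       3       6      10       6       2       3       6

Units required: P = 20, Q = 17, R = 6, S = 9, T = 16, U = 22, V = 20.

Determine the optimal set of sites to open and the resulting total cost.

Open Site 2 and Site 4; minimum total cost 502.

For any fixed open set, each zone goes to its cheapest open site; total = fixed + service.
{Site 2, Site 4}: P→Site 4 3·20=60, Q→Site 4 6·17=102, R→Site 2 3·6=18, S→Site 2 4·9=36, T→Site 4 2·16=32, U→Site 4 3·22=66, V→Site 4 6·20=120. Service 434; fixed 68; total 502.
{Site 4}: service 494 + fixed 37 = 531
{Site 2, Site 3, Site 4}: P→Site 3 3·20=60, Q→Site 3 6·17=102, R→Site 2 3·6=18, S→Site 2 4·9=36, T→Site 4 2·16=32, U→Site 4 3·22=66, V→Site 4 6·20=120. Service 434; fixed 99; total 533.
{Site 1, Site 2, Site 3, Site 4}: P→Site 3 3·20=60, Q→Site 1 6·17=102, R→Site 2 3·6=18, S→Site 2 4·9=36, T→Site 4 2·16=32, U→Site 4 3·22=66, V→Site 4 6·20=120. Service 434; fixed 151; total 585.
No other subset beats 502.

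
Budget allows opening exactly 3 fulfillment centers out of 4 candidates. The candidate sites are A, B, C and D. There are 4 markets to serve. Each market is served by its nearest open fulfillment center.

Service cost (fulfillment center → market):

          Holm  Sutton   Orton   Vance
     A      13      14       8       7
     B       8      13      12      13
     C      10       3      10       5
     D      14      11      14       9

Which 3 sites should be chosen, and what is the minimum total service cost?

With exactly 3 open, each market uses its cheapest among the chosen.
{A, B, C}: Holm→B 8, Sutton→C 3, Orton→A 8, Vance→C 5. Service cost 24.
{A, C, D}: service cost 26
{B, C, D}: service cost 26
Among all 4 size-3 choices, {A, B, C} is lowest.

Choose A, B and C; total service cost 24.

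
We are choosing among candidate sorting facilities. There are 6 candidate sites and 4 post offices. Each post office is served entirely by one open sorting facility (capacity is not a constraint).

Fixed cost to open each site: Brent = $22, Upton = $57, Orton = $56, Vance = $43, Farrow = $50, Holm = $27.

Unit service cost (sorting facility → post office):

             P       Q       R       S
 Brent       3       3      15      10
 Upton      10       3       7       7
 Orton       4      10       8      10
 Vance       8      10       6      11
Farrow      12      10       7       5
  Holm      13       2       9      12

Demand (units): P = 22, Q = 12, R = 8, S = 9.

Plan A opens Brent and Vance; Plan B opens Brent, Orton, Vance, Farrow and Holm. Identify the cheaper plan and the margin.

Plan A: {Brent, Vance}: P→Brent 3·22=66, Q→Brent 3·12=36, R→Vance 6·8=48, S→Brent 10·9=90. Service 240; fixed 65; total 305.
Plan B: {Brent, Orton, Vance, Farrow, Holm}: P→Brent 3·22=66, Q→Holm 2·12=24, R→Vance 6·8=48, S→Farrow 5·9=45. Service 183; fixed 198; total 381.
Difference: |305 − 381| = 76.

Plan A is cheaper by 76.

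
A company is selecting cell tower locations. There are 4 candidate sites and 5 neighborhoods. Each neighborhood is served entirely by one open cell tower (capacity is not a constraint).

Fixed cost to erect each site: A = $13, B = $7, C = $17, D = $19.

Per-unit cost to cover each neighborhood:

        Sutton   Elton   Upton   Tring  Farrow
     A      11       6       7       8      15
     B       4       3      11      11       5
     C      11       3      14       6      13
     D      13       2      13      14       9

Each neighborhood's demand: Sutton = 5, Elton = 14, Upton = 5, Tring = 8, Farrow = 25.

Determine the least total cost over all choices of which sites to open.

Minimum total cost: 306

For any fixed open set, each neighborhood goes to its cheapest open site; total = fixed + service.
{A, B}: Sutton→B 4·5=20, Elton→B 3·14=42, Upton→A 7·5=35, Tring→A 8·8=64, Farrow→B 5·25=125. Service 286; fixed 20; total 306.
{A, B, C}: service 270 + fixed 37 = 307
{A, B, D}: service 272 + fixed 39 = 311
{A, B, C, D}: service 256 + fixed 56 = 312
(All 15 nonempty subsets were checked; A and B is lowest.)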